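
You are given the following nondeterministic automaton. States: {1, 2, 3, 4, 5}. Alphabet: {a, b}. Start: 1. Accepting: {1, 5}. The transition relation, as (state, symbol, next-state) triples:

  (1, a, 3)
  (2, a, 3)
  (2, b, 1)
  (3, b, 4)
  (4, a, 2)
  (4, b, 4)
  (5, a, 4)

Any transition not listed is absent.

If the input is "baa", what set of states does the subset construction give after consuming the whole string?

Start in {1}.
Read 'b': {1} → ∅.
The set is empty and remains empty for the remaining 2 symbols.

∅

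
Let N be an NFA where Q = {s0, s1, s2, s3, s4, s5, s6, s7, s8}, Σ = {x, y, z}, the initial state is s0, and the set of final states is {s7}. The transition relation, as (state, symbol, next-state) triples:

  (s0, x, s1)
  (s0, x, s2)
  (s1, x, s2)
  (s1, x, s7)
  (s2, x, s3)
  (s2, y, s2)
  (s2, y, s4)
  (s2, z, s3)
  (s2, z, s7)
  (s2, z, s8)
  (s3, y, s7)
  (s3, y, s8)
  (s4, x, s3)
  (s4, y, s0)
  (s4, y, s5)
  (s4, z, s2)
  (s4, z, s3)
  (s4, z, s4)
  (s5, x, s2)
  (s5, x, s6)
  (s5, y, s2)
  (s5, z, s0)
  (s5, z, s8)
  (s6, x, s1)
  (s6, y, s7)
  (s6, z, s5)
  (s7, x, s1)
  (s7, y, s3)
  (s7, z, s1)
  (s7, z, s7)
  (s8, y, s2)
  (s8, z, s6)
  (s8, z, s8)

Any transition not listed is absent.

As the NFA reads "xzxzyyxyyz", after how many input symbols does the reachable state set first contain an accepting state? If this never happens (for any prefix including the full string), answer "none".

Start in {s0}.
Read 'x': s0→{s1, s2}; now {s1, s2}.
Read 'z': s1→∅, s2→{s3, s7, s8}; now {s3, s7, s8}.
None of the earlier sets intersect F, but {s3, s7, s8} does.

2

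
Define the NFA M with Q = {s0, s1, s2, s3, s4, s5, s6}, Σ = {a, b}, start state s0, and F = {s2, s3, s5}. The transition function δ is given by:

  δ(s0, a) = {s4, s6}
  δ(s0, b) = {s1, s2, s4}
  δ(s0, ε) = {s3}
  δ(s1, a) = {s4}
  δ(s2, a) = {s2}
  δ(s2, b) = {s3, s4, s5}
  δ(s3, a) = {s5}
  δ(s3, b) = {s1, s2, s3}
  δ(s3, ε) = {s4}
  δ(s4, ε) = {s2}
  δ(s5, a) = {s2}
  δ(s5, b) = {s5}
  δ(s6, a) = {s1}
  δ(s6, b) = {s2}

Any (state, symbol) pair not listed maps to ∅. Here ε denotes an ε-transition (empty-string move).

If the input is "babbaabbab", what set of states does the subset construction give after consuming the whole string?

{s2, s3, s4, s5}

Start: ε-closure({s0}) = {s0, s2, s3, s4}.
Read 'b': s0→{s1, s2, s4}, s2→{s3, s4, s5}, s3→{s1, s2, s3}, s4→∅; now {s1, s2, s3, s4, s5}.
Read 'a': s1→{s4}, s2→{s2}, s3→{s5}, s4→∅, s5→{s2}; now {s2, s4, s5}.
Read 'b': s2→{s3, s4, s5}, s4→∅, s5→{s5}; union {s3, s4, s5}; ε-closure = {s2, s3, s4, s5}.
Read 'b': s2→{s3, s4, s5}, s3→{s1, s2, s3}, s4→∅, s5→{s5}; now {s1, s2, s3, s4, s5}.
Read 'a': s1→{s4}, s2→{s2}, s3→{s5}, s4→∅, s5→{s2}; now {s2, s4, s5}.
Read 'a': s2→{s2}, s4→∅, s5→{s2}; now {s2}.
Read 'b': s2→{s3, s4, s5}; union {s3, s4, s5}; ε-closure = {s2, s3, s4, s5}.
Read 'b': s2→{s3, s4, s5}, s3→{s1, s2, s3}, s4→∅, s5→{s5}; now {s1, s2, s3, s4, s5}.
Read 'a': s1→{s4}, s2→{s2}, s3→{s5}, s4→∅, s5→{s2}; now {s2, s4, s5}.
Read 'b': s2→{s3, s4, s5}, s4→∅, s5→{s5}; union {s3, s4, s5}; ε-closure = {s2, s3, s4, s5}.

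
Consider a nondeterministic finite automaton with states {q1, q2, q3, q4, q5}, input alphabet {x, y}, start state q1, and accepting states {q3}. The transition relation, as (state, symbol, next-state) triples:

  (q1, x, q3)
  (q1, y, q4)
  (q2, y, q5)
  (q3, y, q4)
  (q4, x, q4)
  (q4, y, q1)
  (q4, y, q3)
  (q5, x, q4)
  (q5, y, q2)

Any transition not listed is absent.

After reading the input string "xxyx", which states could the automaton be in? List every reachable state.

∅

Start in {q1}.
Read 'x': {q1} → {q3}.
Read 'x': {q3} → ∅.
The set is empty and remains empty for the remaining 2 symbols.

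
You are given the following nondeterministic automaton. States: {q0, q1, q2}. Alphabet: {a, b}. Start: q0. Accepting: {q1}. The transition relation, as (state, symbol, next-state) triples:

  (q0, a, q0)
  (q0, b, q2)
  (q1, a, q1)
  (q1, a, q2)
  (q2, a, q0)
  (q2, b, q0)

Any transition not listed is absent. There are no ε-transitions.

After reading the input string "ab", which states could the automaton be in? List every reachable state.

{q2}

Start in {q0}.
Read 'a': q0→{q0}; now {q0}.
Read 'b': q0→{q2}; now {q2}.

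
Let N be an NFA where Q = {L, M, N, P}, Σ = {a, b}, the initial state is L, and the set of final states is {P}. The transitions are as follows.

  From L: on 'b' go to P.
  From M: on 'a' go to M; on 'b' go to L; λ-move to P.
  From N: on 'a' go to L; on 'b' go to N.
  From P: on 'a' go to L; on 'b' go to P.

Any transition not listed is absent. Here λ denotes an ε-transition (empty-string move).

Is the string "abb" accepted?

No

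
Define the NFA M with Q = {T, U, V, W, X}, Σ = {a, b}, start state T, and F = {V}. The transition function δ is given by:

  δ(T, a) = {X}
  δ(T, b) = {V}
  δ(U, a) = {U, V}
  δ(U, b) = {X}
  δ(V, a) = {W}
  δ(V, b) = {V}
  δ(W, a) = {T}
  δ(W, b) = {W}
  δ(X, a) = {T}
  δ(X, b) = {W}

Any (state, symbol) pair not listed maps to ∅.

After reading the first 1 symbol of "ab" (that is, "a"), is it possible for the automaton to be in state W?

No

Start in {T}.
Read 'a': T→{X}; now {X}.
State W is not in {X}.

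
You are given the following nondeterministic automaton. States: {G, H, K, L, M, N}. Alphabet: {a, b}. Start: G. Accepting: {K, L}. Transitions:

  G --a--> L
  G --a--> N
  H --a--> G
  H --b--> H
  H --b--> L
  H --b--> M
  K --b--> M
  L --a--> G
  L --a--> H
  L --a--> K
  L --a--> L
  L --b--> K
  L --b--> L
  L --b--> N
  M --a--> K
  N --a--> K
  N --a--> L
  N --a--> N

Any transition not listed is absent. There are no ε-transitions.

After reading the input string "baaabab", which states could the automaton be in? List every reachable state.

∅

Start in {G}.
Read 'b': G→∅; now ∅.
The set is empty and remains empty for the remaining 6 symbols.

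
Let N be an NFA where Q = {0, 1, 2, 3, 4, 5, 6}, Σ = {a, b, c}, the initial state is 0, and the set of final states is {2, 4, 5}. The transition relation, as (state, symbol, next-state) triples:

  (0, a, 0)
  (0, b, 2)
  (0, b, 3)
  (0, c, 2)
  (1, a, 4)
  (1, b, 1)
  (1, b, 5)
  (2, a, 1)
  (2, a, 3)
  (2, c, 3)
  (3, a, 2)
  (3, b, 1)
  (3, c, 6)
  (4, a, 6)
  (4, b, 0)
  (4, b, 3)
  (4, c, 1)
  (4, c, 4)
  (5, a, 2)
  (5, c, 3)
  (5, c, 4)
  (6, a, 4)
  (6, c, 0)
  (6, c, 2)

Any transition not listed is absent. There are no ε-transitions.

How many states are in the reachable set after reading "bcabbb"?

Start in {0}.
Read 'b': 0→{2, 3}; now {2, 3}.
Read 'c': 2→{3}, 3→{6}; now {3, 6}.
Read 'a': 3→{2}, 6→{4}; now {2, 4}.
Read 'b': 2→∅, 4→{0, 3}; now {0, 3}.
Read 'b': 0→{2, 3}, 3→{1}; now {1, 2, 3}.
Read 'b': 1→{1, 5}, 2→∅, 3→{1}; now {1, 5}.
That set has 2 states.

2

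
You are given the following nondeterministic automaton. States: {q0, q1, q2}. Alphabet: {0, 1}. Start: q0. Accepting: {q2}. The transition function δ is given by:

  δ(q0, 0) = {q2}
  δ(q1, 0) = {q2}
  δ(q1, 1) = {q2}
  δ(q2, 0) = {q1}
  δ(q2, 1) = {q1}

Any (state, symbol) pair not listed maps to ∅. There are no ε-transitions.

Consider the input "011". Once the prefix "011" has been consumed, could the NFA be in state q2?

Start in {q0}.
Read '0': q0→{q2}; now {q2}.
Read '1': q2→{q1}; now {q1}.
Read '1': q1→{q2}; now {q2}.
State q2 is in {q2}.

Yes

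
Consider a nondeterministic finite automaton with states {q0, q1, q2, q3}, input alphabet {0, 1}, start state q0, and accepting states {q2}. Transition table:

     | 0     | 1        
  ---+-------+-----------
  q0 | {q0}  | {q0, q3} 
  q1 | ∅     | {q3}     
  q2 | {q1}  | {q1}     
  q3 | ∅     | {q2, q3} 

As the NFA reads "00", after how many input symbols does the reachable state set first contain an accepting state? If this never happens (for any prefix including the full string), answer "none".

none

Start in {q0}.
Read '0': q0→{q0}; now {q0}.
Read '0': q0→{q0}; now {q0}.
No reachable set along the way intersects F.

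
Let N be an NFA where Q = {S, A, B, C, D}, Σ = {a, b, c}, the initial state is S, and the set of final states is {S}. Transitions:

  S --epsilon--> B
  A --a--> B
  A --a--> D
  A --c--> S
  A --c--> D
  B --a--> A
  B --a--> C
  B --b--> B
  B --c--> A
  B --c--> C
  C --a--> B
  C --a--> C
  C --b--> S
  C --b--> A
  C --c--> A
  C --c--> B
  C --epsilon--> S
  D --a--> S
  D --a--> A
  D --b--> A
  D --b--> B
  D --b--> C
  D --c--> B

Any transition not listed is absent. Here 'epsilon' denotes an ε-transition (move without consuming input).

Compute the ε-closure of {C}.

Begin with {C}.
ε-move C → S; add S.
ε-move S → B; add B.

{S, B, C}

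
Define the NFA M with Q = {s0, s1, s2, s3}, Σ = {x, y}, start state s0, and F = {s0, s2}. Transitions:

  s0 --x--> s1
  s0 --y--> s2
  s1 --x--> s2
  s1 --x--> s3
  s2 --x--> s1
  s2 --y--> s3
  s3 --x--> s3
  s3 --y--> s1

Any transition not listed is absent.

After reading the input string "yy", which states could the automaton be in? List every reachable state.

Start in {s0}.
Read 'y': {s0} → {s2}.
Read 'y': {s2} → {s3}.

{s3}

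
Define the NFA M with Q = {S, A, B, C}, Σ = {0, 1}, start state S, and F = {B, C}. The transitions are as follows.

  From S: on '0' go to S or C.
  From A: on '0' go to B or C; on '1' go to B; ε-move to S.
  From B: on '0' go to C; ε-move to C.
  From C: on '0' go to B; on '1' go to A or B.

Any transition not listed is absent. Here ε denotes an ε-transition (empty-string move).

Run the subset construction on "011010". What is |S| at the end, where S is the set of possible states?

Start in {S}.
Read '0': S→{S, C}; now {S, C}.
Read '1': S→∅, C→{A, B}; union {A, B}; ε-closure = {S, A, B, C}.
Read '1': S→∅, A→{B}, B→∅, C→{A, B}; union {A, B}; ε-closure = {S, A, B, C}.
Read '0': S→{S, C}, A→{B, C}, B→{C}, C→{B}; now {S, B, C}.
Read '1': S→∅, B→∅, C→{A, B}; union {A, B}; ε-closure = {S, A, B, C}.
Read '0': S→{S, C}, A→{B, C}, B→{C}, C→{B}; now {S, B, C}.
That set has 3 states.

3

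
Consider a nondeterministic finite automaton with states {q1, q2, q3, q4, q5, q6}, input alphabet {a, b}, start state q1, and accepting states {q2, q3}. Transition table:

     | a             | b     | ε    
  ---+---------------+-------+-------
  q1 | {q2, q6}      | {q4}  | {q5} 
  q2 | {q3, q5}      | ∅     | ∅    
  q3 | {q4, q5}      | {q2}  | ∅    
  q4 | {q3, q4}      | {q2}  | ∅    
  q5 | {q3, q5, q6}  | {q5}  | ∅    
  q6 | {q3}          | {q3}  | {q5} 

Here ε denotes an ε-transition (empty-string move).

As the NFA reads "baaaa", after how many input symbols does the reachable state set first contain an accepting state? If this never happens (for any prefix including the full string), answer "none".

Start: ε-closure({q1}) = {q1, q5}.
Read 'b': {q1, q5} → {q4, q5}.
Read 'a': {q4, q5} → {q3, q4, q5, q6}.
None of the earlier sets intersect F, but {q3, q4, q5, q6} does.

2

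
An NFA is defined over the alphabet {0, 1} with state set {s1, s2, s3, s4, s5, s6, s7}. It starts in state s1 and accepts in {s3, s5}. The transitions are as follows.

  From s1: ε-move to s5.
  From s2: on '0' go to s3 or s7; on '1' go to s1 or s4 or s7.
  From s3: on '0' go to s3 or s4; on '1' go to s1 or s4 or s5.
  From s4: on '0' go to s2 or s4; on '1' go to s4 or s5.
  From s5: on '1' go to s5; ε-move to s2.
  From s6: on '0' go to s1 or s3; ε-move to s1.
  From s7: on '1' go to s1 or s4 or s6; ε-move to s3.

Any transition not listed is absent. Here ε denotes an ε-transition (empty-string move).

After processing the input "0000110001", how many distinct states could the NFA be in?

Start: ε-closure({s1}) = {s1, s2, s5}.
Read '0': s1→∅, s2→{s3, s7}, s5→∅; now {s3, s7}.
Read '0': s3→{s3, s4}, s7→∅; now {s3, s4}.
Read '0': s3→{s3, s4}, s4→{s2, s4}; now {s2, s3, s4}.
Read '0': s2→{s3, s7}, s3→{s3, s4}, s4→{s2, s4}; now {s2, s3, s4, s7}.
Read '1': s2→{s1, s4, s7}, s3→{s1, s4, s5}, s4→{s4, s5}, s7→{s1, s4, s6}; union {s1, s4, s5, s6, s7}; ε-closure = {s1, s2, s3, s4, s5, s6, s7}.
Read '1': s1→∅, s2→{s1, s4, s7}, s3→{s1, s4, s5}, s4→{s4, s5}, s5→{s5}, s6→∅, s7→{s1, s4, s6}; union {s1, s4, s5, s6, s7}; ε-closure = {s1, s2, s3, s4, s5, s6, s7}.
Read '0': s1→∅, s2→{s3, s7}, s3→{s3, s4}, s4→{s2, s4}, s5→∅, s6→{s1, s3}, s7→∅; union {s1, s2, s3, s4, s7}; ε-closure = {s1, s2, s3, s4, s5, s7}.
Read '0': s1→∅, s2→{s3, s7}, s3→{s3, s4}, s4→{s2, s4}, s5→∅, s7→∅; now {s2, s3, s4, s7}.
Read '0': s2→{s3, s7}, s3→{s3, s4}, s4→{s2, s4}, s7→∅; now {s2, s3, s4, s7}.
Read '1': s2→{s1, s4, s7}, s3→{s1, s4, s5}, s4→{s4, s5}, s7→{s1, s4, s6}; union {s1, s4, s5, s6, s7}; ε-closure = {s1, s2, s3, s4, s5, s6, s7}.
That set has 7 states.

7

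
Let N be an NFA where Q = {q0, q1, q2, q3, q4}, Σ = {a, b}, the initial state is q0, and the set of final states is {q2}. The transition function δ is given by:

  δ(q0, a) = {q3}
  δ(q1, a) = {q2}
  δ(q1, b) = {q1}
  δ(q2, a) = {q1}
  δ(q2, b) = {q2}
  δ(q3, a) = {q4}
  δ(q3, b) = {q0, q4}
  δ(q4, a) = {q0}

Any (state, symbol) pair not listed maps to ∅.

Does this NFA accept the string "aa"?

No

Start in {q0}.
Read 'a': q0→{q3}; now {q3}.
Read 'a': q3→{q4}; now {q4}.
The final set {q4} contains no accepting state.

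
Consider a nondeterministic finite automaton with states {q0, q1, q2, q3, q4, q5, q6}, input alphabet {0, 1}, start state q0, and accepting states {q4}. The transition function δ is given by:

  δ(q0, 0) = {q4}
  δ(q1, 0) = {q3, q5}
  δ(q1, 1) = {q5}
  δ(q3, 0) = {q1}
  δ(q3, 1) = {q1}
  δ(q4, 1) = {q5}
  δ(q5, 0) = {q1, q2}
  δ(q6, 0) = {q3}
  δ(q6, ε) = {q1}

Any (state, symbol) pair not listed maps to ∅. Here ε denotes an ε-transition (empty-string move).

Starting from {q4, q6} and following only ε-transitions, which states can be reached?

{q1, q4, q6}

Begin with {q4, q6}.
ε-move q6 → q1; add q1.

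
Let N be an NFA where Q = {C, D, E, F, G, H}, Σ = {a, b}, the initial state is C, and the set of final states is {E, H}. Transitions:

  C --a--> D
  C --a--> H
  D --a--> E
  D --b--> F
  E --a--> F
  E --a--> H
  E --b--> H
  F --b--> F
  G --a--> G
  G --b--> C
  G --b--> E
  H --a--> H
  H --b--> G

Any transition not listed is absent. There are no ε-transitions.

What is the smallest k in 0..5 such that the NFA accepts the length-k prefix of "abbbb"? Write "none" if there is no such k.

1

Start in {C}.
Read 'a': {C} → {D, H}.
None of the earlier sets intersect F, but {D, H} does.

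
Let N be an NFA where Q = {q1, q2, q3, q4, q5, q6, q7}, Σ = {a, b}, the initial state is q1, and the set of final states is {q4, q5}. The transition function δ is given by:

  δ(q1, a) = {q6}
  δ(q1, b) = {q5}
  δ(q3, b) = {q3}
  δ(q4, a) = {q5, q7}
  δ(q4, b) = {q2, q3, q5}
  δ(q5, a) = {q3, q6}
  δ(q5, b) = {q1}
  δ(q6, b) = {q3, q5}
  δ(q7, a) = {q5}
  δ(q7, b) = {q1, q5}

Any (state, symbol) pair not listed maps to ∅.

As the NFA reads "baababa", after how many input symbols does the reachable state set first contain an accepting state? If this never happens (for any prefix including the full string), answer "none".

1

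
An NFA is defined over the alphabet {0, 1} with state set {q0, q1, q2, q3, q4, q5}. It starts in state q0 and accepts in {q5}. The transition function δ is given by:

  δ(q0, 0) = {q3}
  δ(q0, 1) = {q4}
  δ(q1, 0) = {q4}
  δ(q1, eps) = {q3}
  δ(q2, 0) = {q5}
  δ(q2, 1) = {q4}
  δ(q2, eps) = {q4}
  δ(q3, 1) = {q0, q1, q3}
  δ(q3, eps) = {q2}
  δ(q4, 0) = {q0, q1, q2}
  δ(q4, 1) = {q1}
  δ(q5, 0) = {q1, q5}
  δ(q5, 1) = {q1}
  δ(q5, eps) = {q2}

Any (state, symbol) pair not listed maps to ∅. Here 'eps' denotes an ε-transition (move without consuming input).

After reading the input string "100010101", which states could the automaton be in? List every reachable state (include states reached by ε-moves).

{q0, q1, q2, q3, q4}

Start in {q0}.
Read '1': q0→{q4}; now {q4}.
Read '0': q4→{q0, q1, q2}; union {q0, q1, q2}; ε-closure = {q0, q1, q2, q3, q4}.
Read '0': q0→{q3}, q1→{q4}, q2→{q5}, q3→∅, q4→{q0, q1, q2}; now {q0, q1, q2, q3, q4, q5}.
Read '0': q0→{q3}, q1→{q4}, q2→{q5}, q3→∅, q4→{q0, q1, q2}, q5→{q1, q5}; now {q0, q1, q2, q3, q4, q5}.
Read '1': q0→{q4}, q1→∅, q2→{q4}, q3→{q0, q1, q3}, q4→{q1}, q5→{q1}; union {q0, q1, q3, q4}; ε-closure = {q0, q1, q2, q3, q4}.
Read '0': q0→{q3}, q1→{q4}, q2→{q5}, q3→∅, q4→{q0, q1, q2}; now {q0, q1, q2, q3, q4, q5}.
Read '1': q0→{q4}, q1→∅, q2→{q4}, q3→{q0, q1, q3}, q4→{q1}, q5→{q1}; union {q0, q1, q3, q4}; ε-closure = {q0, q1, q2, q3, q4}.
Read '0': q0→{q3}, q1→{q4}, q2→{q5}, q3→∅, q4→{q0, q1, q2}; now {q0, q1, q2, q3, q4, q5}.
Read '1': q0→{q4}, q1→∅, q2→{q4}, q3→{q0, q1, q3}, q4→{q1}, q5→{q1}; union {q0, q1, q3, q4}; ε-closure = {q0, q1, q2, q3, q4}.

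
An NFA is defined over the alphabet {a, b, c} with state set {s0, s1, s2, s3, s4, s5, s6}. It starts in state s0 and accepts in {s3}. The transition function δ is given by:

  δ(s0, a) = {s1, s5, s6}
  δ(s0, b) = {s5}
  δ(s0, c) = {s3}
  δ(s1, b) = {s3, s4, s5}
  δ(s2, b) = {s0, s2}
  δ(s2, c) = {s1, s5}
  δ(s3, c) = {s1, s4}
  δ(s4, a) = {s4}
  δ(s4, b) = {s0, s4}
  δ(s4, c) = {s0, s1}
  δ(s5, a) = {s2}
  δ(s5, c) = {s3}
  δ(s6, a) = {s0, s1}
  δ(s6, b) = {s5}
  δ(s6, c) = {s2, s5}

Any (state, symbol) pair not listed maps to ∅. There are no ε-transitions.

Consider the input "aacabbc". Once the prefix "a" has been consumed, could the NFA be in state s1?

Start in {s0}.
Read 'a': {s0} → {s1, s5, s6}.
State s1 is in {s1, s5, s6}.

Yes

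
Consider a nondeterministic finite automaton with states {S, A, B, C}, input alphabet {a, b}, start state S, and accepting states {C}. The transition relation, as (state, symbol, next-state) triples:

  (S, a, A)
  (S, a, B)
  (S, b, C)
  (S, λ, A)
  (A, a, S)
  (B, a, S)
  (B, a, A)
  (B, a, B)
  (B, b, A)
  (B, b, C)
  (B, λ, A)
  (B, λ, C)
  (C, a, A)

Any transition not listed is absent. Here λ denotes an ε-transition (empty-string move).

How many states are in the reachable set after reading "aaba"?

2

Start: ε-closure({S}) = {S, A}.
Read 'a': S→{A, B}, A→{S}; union {S, A, B}; ε-closure = {S, A, B, C}.
Read 'a': S→{A, B}, A→{S}, B→{S, A, B}, C→{A}; union {S, A, B}; ε-closure = {S, A, B, C}.
Read 'b': S→{C}, A→∅, B→{A, C}, C→∅; now {A, C}.
Read 'a': A→{S}, C→{A}; now {S, A}.
That set has 2 states.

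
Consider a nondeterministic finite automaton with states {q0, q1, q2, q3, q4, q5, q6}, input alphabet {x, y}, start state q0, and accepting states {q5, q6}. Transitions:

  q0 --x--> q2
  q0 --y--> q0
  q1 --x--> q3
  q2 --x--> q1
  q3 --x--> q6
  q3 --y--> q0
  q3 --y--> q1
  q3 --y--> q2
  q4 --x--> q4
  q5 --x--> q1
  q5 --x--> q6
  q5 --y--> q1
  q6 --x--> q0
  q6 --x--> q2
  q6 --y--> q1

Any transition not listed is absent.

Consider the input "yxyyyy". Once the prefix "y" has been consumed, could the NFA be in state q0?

Yes

Start in {q0}.
Read 'y': q0→{q0}; now {q0}.
State q0 is in {q0}.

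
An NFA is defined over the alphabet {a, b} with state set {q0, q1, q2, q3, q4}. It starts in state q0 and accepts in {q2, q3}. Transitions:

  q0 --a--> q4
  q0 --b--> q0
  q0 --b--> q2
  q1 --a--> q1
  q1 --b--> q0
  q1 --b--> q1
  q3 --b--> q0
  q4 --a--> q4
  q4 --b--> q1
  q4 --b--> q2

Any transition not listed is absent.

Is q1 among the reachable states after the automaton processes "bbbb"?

No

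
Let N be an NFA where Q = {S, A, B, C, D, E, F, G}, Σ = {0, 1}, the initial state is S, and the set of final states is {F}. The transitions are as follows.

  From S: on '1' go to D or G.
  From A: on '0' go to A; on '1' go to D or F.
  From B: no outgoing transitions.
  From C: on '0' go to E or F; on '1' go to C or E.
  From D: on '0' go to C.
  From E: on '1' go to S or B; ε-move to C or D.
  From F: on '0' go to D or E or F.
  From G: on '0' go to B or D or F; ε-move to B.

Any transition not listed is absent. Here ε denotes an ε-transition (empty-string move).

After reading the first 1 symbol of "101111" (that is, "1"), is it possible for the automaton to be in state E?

No

Start in {S}.
Read '1': S→{D, G}; union {D, G}; ε-closure = {B, D, G}.
State E is not in {B, D, G}.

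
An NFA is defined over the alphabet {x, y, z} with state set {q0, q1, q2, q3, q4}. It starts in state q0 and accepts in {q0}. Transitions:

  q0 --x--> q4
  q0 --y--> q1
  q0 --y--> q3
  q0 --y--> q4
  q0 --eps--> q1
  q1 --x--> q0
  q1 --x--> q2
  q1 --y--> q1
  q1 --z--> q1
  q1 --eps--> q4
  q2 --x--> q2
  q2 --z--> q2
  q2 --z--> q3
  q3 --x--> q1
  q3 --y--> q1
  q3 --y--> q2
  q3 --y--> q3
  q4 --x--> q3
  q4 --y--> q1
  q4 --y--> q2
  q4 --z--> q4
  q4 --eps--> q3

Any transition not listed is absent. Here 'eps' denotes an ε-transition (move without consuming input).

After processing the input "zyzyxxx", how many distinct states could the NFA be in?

Start: ε-closure({q0}) = {q0, q1, q3, q4}.
Read 'z': {q0, q1, q3, q4} → {q1, q3, q4}.
Read 'y': {q1, q3, q4} → {q1, q2, q3, q4}.
Read 'z': {q1, q2, q3, q4} → {q1, q2, q3, q4}.
Read 'y': {q1, q2, q3, q4} → {q1, q2, q3, q4}.
Read 'x': {q1, q2, q3, q4} → {q0, q1, q2, q3, q4}.
Read 'x': {q0, q1, q2, q3, q4} → {q0, q1, q2, q3, q4}.
Read 'x': {q0, q1, q2, q3, q4} → {q0, q1, q2, q3, q4}.
That set has 5 states.

5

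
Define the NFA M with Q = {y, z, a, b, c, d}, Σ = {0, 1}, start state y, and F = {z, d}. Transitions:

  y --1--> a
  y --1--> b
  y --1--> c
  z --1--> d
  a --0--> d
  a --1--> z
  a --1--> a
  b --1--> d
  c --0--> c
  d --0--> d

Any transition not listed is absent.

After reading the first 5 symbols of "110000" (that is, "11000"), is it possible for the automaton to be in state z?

No

Start in {y}.
Read '1': y→{a, b, c}; now {a, b, c}.
Read '1': a→{z, a}, b→{d}, c→∅; now {z, a, d}.
Read '0': z→∅, a→{d}, d→{d}; now {d}.
Read '0': d→{d}; now {d}.
Read '0': d→{d}; now {d}.
State z is not in {d}.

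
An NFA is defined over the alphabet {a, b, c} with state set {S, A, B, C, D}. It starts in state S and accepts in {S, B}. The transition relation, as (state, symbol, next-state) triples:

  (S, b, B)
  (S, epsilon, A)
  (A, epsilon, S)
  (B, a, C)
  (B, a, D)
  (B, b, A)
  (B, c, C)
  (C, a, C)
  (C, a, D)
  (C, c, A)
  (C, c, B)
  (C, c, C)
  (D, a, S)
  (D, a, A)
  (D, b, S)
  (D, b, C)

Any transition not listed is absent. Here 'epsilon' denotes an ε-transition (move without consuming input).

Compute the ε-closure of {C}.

{C}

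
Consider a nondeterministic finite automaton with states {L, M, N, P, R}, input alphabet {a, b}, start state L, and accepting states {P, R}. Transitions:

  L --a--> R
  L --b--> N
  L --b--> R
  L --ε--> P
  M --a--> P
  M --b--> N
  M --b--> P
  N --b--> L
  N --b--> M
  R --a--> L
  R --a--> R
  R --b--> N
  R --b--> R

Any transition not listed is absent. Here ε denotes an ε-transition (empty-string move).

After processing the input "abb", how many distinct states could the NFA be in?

Start: ε-closure({L}) = {L, P}.
Read 'a': {L, P} → {R}.
Read 'b': {R} → {N, R}.
Read 'b': {N, R} → {L, M, N, P, R}.
That set has 5 states.

5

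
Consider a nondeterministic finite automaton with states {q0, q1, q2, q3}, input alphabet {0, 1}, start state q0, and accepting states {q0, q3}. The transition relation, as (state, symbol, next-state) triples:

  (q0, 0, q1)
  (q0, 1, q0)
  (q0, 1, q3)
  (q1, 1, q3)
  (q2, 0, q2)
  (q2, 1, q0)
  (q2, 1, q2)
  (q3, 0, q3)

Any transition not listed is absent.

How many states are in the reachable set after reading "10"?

Start in {q0}.
Read '1': q0→{q0, q3}; now {q0, q3}.
Read '0': q0→{q1}, q3→{q3}; now {q1, q3}.
That set has 2 states.

2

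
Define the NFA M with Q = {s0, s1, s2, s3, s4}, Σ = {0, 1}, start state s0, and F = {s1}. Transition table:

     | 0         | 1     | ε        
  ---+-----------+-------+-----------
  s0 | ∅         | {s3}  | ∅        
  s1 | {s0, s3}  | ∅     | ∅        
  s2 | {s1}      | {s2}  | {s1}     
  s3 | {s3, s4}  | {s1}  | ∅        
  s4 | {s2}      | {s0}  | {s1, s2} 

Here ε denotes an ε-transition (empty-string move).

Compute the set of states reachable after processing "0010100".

Start in {s0}.
Read '0': s0→∅; now ∅.
The set is empty and remains empty for the remaining 6 symbols.

∅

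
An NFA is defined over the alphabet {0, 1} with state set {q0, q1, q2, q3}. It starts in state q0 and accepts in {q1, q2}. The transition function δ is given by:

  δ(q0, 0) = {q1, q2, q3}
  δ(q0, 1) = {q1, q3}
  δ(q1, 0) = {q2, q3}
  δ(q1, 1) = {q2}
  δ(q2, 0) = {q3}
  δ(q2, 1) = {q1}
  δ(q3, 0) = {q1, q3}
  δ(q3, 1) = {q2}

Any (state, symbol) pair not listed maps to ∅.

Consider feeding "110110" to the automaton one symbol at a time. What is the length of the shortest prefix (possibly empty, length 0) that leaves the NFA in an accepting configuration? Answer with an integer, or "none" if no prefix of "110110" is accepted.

1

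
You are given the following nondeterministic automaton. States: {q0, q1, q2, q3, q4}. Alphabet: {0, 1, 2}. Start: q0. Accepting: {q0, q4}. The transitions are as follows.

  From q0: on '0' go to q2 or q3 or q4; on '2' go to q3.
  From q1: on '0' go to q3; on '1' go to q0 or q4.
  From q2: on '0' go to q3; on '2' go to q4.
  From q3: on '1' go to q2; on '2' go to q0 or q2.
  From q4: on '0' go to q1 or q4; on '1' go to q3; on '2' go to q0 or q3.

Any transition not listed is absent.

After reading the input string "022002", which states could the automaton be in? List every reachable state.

{q0, q2, q3}

Start in {q0}.
Read '0': q0→{q2, q3, q4}; now {q2, q3, q4}.
Read '2': q2→{q4}, q3→{q0, q2}, q4→{q0, q3}; now {q0, q2, q3, q4}.
Read '2': q0→{q3}, q2→{q4}, q3→{q0, q2}, q4→{q0, q3}; now {q0, q2, q3, q4}.
Read '0': q0→{q2, q3, q4}, q2→{q3}, q3→∅, q4→{q1, q4}; now {q1, q2, q3, q4}.
Read '0': q1→{q3}, q2→{q3}, q3→∅, q4→{q1, q4}; now {q1, q3, q4}.
Read '2': q1→∅, q3→{q0, q2}, q4→{q0, q3}; now {q0, q2, q3}.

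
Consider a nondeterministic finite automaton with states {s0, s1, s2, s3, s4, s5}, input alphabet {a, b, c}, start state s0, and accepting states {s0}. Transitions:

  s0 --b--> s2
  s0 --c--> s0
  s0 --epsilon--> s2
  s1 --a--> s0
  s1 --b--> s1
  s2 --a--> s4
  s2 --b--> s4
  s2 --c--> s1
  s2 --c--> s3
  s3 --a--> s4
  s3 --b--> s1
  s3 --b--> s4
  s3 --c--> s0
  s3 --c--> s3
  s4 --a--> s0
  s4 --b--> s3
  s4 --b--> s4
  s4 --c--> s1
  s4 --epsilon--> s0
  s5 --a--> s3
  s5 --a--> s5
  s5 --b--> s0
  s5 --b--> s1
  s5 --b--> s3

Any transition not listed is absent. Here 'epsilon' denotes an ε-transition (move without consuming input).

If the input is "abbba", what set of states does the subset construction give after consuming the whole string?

{s0, s2, s4}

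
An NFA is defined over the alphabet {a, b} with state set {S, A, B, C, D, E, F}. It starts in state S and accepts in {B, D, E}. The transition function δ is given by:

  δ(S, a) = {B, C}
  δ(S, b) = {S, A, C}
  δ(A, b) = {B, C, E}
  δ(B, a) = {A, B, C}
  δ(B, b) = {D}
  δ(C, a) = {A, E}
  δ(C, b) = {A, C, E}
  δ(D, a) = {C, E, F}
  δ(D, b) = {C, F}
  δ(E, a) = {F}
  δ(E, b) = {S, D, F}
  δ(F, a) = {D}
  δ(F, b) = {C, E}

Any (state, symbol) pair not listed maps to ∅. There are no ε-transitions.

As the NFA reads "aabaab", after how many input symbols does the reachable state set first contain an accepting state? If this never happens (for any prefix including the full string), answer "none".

1

Start in {S}.
Read 'a': S→{B, C}; now {B, C}.
None of the earlier sets intersect F, but {B, C} does.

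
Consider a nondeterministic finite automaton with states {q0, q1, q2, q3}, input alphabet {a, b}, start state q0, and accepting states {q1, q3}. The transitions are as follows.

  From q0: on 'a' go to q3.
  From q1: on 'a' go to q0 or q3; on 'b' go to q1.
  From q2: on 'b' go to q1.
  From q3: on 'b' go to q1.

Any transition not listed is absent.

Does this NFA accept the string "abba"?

Start in {q0}.
Read 'a': q0→{q3}; now {q3}.
Read 'b': q3→{q1}; now {q1}.
Read 'b': q1→{q1}; now {q1}.
Read 'a': q1→{q0, q3}; now {q0, q3}.
The final set {q0, q3} contains the accepting state q3.

Yes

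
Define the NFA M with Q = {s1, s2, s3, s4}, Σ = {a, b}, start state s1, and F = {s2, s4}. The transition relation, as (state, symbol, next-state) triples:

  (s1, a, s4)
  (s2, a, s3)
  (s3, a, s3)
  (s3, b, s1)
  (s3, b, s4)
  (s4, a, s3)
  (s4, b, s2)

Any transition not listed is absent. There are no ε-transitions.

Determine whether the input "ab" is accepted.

Start in {s1}.
Read 'a': {s1} → {s4}.
Read 'b': {s4} → {s2}.
The final set {s2} contains the accepting state s2.

Yes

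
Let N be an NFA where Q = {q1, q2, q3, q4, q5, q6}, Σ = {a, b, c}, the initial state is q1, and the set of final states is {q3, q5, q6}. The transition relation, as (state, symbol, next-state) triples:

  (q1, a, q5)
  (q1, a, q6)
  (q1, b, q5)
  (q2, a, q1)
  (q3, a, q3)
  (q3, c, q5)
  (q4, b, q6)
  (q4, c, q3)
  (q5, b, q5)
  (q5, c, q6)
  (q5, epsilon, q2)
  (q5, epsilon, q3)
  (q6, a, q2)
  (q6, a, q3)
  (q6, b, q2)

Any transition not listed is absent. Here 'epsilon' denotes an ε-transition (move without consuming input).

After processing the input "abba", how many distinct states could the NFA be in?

Start in {q1}.
Read 'a': {q1} → {q2, q3, q5, q6}.
Read 'b': {q2, q3, q5, q6} → {q2, q3, q5}.
Read 'b': {q2, q3, q5} → {q2, q3, q5}.
Read 'a': {q2, q3, q5} → {q1, q3}.
That set has 2 states.

2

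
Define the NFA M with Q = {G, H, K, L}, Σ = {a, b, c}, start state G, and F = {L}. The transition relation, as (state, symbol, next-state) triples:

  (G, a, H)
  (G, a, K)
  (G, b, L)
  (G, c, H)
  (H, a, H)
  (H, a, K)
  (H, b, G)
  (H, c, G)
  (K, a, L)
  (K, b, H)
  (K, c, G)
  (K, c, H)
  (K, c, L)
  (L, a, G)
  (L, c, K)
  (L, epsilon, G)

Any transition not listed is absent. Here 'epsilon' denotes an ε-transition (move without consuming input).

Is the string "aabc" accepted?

No

Start in {G}.
Read 'a': {G} → {H, K}.
Read 'a': {H, K} → {G, H, K, L}.
Read 'b': {G, H, K, L} → {G, H, L}.
Read 'c': {G, H, L} → {G, H, K}.
The final set {G, H, K} contains no accepting state.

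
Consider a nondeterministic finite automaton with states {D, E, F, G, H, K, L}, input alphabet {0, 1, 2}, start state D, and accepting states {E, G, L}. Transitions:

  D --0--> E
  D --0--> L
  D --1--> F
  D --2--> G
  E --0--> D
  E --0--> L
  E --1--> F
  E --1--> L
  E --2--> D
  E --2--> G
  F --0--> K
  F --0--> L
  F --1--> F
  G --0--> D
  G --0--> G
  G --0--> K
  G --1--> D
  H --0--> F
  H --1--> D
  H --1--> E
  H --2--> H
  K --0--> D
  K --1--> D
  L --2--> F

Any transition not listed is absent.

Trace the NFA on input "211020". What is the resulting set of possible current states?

Start in {D}.
Read '2': D→{G}; now {G}.
Read '1': G→{D}; now {D}.
Read '1': D→{F}; now {F}.
Read '0': F→{K, L}; now {K, L}.
Read '2': K→∅, L→{F}; now {F}.
Read '0': F→{K, L}; now {K, L}.

{K, L}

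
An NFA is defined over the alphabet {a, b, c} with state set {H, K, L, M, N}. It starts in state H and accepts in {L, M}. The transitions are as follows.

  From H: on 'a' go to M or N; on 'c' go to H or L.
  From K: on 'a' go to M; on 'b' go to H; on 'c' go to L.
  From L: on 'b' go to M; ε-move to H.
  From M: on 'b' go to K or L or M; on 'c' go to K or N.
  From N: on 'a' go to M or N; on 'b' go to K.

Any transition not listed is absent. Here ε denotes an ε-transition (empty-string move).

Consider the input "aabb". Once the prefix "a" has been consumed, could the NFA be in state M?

Yes

Start in {H}.
Read 'a': H→{M, N}; now {M, N}.
State M is in {M, N}.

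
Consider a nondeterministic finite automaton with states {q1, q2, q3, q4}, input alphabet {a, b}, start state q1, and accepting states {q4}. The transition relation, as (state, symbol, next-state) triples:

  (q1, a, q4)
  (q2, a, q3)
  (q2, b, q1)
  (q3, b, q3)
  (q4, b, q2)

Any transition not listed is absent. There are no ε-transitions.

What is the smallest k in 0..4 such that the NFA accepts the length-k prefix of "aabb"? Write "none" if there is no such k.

1

Start in {q1}.
Read 'a': {q1} → {q4}.
None of the earlier sets intersect F, but {q4} does.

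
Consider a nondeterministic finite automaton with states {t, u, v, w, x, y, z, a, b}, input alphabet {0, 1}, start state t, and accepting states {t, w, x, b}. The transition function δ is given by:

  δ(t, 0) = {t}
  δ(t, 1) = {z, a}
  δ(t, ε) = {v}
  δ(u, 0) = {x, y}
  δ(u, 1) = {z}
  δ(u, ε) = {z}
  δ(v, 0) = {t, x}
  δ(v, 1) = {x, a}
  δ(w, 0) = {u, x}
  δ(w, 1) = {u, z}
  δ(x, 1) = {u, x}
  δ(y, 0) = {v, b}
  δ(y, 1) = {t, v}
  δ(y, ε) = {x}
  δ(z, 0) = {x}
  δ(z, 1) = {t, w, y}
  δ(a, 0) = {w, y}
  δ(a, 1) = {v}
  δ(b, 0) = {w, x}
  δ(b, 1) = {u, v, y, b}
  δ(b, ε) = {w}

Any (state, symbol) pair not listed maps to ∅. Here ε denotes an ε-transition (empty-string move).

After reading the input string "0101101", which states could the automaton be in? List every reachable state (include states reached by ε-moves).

Start: ε-closure({t}) = {t, v}.
Read '0': {t, v} → {t, v, x}.
Read '1': {t, v, x} → {u, x, z, a}.
Read '0': {u, x, z, a} → {w, x, y}.
Read '1': {w, x, y} → {t, u, v, x, z}.
Read '1': {t, u, v, x, z} → {t, u, v, w, x, y, z, a}.
Read '0': {t, u, v, w, x, y, z, a} → {t, u, v, w, x, y, z, b}.
Read '1': {t, u, v, w, x, y, z, b} → {t, u, v, w, x, y, z, a, b}.

{t, u, v, w, x, y, z, a, b}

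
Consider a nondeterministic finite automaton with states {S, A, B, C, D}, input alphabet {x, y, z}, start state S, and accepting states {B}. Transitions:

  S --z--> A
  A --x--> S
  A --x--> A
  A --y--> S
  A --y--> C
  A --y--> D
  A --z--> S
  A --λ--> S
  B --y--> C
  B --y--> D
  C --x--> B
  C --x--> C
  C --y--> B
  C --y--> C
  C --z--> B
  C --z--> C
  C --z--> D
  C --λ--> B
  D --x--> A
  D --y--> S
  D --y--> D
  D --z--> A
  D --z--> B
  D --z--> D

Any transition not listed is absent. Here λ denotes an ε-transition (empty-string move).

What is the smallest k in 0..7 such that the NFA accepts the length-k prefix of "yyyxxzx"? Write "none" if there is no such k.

none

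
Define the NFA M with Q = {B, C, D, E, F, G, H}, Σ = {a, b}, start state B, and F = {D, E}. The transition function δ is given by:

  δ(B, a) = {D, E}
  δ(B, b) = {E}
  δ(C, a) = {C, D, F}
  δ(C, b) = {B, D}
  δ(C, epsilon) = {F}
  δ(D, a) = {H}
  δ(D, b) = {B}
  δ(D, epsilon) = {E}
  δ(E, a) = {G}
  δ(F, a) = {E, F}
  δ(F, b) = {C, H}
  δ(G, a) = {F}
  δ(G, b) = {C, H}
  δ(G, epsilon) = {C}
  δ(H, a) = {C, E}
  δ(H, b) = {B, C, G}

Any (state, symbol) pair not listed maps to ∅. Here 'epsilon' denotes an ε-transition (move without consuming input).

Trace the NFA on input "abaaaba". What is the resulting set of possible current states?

{C, D, E, F, G, H}

Start in {B}.
Read 'a': {B} → {D, E}.
Read 'b': {D, E} → {B}.
Read 'a': {B} → {D, E}.
Read 'a': {D, E} → {C, F, G, H}.
Read 'a': {C, F, G, H} → {C, D, E, F}.
Read 'b': {C, D, E, F} → {B, C, D, E, F, H}.
Read 'a': {B, C, D, E, F, H} → {C, D, E, F, G, H}.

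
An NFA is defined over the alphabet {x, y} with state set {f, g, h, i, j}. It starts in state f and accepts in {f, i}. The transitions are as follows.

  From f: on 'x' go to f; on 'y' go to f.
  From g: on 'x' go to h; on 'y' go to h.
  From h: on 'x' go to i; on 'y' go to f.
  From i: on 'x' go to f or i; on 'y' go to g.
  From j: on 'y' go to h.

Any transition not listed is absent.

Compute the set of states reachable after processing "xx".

{f}

Start in {f}.
Read 'x': {f} → {f}.
Read 'x': {f} → {f}.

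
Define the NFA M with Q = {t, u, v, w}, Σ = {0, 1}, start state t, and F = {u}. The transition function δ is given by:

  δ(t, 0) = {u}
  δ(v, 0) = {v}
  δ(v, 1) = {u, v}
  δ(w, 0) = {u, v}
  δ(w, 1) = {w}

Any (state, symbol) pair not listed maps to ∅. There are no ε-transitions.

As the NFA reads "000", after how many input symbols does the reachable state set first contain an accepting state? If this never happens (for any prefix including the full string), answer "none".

1

Start in {t}.
Read '0': t→{u}; now {u}.
None of the earlier sets intersect F, but {u} does.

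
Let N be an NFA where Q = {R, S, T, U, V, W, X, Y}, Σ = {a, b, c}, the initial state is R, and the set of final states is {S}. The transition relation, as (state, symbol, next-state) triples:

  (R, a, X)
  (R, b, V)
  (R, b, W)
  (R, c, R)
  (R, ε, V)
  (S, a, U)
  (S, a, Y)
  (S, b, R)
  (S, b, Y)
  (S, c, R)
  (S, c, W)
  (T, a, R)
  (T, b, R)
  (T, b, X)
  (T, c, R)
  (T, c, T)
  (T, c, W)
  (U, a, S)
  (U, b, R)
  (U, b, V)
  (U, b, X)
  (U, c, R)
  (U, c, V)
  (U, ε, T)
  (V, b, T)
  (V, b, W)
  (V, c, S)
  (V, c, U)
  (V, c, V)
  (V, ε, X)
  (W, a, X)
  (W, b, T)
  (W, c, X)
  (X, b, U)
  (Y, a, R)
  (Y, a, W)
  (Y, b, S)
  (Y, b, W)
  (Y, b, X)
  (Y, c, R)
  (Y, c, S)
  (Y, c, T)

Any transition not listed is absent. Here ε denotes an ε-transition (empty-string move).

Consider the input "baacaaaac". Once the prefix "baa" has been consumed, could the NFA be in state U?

Yes

Start: ε-closure({R}) = {R, V, X}.
Read 'b': R→{V, W}, V→{T, W}, X→{U}; union {T, U, V, W}; ε-closure = {T, U, V, W, X}.
Read 'a': T→{R}, U→{S}, V→∅, W→{X}, X→∅; union {R, S, X}; ε-closure = {R, S, V, X}.
Read 'a': R→{X}, S→{U, Y}, V→∅, X→∅; union {U, X, Y}; ε-closure = {T, U, X, Y}.
State U is in {T, U, X, Y}.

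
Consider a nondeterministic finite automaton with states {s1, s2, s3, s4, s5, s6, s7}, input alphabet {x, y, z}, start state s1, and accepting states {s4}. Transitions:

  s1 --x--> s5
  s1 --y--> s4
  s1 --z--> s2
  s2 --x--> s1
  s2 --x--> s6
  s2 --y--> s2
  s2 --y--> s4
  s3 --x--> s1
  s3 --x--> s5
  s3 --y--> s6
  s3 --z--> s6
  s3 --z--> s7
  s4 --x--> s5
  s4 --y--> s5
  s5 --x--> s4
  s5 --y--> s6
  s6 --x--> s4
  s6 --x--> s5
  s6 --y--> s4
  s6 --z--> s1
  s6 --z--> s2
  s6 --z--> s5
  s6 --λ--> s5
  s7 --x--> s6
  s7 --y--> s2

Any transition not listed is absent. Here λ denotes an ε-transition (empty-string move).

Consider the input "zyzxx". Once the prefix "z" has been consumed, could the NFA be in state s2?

Yes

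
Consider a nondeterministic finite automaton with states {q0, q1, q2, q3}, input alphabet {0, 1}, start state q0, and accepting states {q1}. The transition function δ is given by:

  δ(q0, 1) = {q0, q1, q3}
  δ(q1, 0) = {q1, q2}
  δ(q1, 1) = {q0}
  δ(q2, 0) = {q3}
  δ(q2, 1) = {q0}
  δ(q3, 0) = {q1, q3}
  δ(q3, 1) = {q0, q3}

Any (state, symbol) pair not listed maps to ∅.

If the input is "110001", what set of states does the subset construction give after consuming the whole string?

{q0, q3}

Start in {q0}.
Read '1': {q0} → {q0, q1, q3}.
Read '1': {q0, q1, q3} → {q0, q1, q3}.
Read '0': {q0, q1, q3} → {q1, q2, q3}.
Read '0': {q1, q2, q3} → {q1, q2, q3}.
Read '0': {q1, q2, q3} → {q1, q2, q3}.
Read '1': {q1, q2, q3} → {q0, q3}.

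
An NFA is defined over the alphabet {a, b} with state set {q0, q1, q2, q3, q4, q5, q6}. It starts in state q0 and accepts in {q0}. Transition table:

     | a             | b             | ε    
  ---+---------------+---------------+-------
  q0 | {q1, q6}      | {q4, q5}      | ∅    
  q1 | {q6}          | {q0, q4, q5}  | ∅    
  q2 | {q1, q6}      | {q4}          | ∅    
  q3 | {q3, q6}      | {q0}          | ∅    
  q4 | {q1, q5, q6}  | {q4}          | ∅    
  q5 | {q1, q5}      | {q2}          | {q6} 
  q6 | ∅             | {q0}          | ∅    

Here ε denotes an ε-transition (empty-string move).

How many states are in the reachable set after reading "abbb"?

Start in {q0}.
Read 'a': q0→{q1, q6}; now {q1, q6}.
Read 'b': q1→{q0, q4, q5}, q6→{q0}; union {q0, q4, q5}; ε-closure = {q0, q4, q5, q6}.
Read 'b': q0→{q4, q5}, q4→{q4}, q5→{q2}, q6→{q0}; union {q0, q2, q4, q5}; ε-closure = {q0, q2, q4, q5, q6}.
Read 'b': q0→{q4, q5}, q2→{q4}, q4→{q4}, q5→{q2}, q6→{q0}; union {q0, q2, q4, q5}; ε-closure = {q0, q2, q4, q5, q6}.
That set has 5 states.

5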